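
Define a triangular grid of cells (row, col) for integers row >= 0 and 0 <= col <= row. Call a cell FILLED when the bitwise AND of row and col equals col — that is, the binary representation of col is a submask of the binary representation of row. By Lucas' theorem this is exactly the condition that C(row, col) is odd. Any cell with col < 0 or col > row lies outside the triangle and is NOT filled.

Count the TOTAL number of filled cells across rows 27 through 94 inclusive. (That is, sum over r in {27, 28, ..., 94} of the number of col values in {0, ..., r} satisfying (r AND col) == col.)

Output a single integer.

Answer: 996

Derivation:
r27=11011 pc4: +16 =16
r28=11100 pc3: +8 =24
r29=11101 pc4: +16 =40
r30=11110 pc4: +16 =56
r31=11111 pc5: +32 =88
r32=100000 pc1: +2 =90
r33=100001 pc2: +4 =94
r34=100010 pc2: +4 =98
r35=100011 pc3: +8 =106
r36=100100 pc2: +4 =110
r37=100101 pc3: +8 =118
r38=100110 pc3: +8 =126
r39=100111 pc4: +16 =142
r40=101000 pc2: +4 =146
r41=101001 pc3: +8 =154
r42=101010 pc3: +8 =162
r43=101011 pc4: +16 =178
r44=101100 pc3: +8 =186
r45=101101 pc4: +16 =202
r46=101110 pc4: +16 =218
r47=101111 pc5: +32 =250
r48=110000 pc2: +4 =254
r49=110001 pc3: +8 =262
r50=110010 pc3: +8 =270
r51=110011 pc4: +16 =286
r52=110100 pc3: +8 =294
r53=110101 pc4: +16 =310
r54=110110 pc4: +16 =326
r55=110111 pc5: +32 =358
r56=111000 pc3: +8 =366
r57=111001 pc4: +16 =382
r58=111010 pc4: +16 =398
r59=111011 pc5: +32 =430
r60=111100 pc4: +16 =446
r61=111101 pc5: +32 =478
r62=111110 pc5: +32 =510
r63=111111 pc6: +64 =574
r64=1000000 pc1: +2 =576
r65=1000001 pc2: +4 =580
r66=1000010 pc2: +4 =584
r67=1000011 pc3: +8 =592
r68=1000100 pc2: +4 =596
r69=1000101 pc3: +8 =604
r70=1000110 pc3: +8 =612
r71=1000111 pc4: +16 =628
r72=1001000 pc2: +4 =632
r73=1001001 pc3: +8 =640
r74=1001010 pc3: +8 =648
r75=1001011 pc4: +16 =664
r76=1001100 pc3: +8 =672
r77=1001101 pc4: +16 =688
r78=1001110 pc4: +16 =704
r79=1001111 pc5: +32 =736
r80=1010000 pc2: +4 =740
r81=1010001 pc3: +8 =748
r82=1010010 pc3: +8 =756
r83=1010011 pc4: +16 =772
r84=1010100 pc3: +8 =780
r85=1010101 pc4: +16 =796
r86=1010110 pc4: +16 =812
r87=1010111 pc5: +32 =844
r88=1011000 pc3: +8 =852
r89=1011001 pc4: +16 =868
r90=1011010 pc4: +16 =884
r91=1011011 pc5: +32 =916
r92=1011100 pc4: +16 =932
r93=1011101 pc5: +32 =964
r94=1011110 pc5: +32 =996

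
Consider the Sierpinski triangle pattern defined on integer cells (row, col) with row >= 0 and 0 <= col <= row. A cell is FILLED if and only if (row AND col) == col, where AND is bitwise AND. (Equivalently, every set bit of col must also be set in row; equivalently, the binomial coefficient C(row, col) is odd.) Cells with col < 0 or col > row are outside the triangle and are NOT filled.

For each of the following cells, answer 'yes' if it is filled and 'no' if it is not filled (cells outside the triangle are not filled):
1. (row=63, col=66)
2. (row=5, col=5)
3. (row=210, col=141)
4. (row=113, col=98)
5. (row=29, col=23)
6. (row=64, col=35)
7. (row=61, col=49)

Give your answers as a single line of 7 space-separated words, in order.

(63,66): col outside [0, 63] -> not filled
(5,5): row=0b101, col=0b101, row AND col = 0b101 = 5; 5 == 5 -> filled
(210,141): row=0b11010010, col=0b10001101, row AND col = 0b10000000 = 128; 128 != 141 -> empty
(113,98): row=0b1110001, col=0b1100010, row AND col = 0b1100000 = 96; 96 != 98 -> empty
(29,23): row=0b11101, col=0b10111, row AND col = 0b10101 = 21; 21 != 23 -> empty
(64,35): row=0b1000000, col=0b100011, row AND col = 0b0 = 0; 0 != 35 -> empty
(61,49): row=0b111101, col=0b110001, row AND col = 0b110001 = 49; 49 == 49 -> filled

Answer: no yes no no no no yes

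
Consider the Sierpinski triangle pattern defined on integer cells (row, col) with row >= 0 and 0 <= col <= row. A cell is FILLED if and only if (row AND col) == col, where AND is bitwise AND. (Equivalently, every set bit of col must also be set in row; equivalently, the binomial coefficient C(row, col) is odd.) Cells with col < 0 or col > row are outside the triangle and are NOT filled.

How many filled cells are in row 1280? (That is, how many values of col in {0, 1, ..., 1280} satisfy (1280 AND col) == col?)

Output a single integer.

1280 in binary = 10100000000
popcount(1280) = number of 1-bits in 10100000000 = 2
A col c satisfies (1280 AND c) == c iff every set bit of c is also set in 1280; each of the 2 set bits of 1280 can independently be on or off in c.
count = 2^2 = 4

Answer: 4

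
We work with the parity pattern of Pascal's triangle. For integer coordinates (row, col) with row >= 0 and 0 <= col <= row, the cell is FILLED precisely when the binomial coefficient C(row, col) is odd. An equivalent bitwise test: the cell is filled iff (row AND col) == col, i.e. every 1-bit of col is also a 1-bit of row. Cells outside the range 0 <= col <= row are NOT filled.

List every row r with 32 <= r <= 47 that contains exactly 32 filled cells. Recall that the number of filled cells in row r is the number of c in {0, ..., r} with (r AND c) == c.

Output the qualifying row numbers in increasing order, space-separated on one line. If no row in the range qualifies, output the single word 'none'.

Answer: 47

Derivation:
Row r has 2^popcount(r) filled cells, so we need popcount(r) = log2(32) = 5.
Scan r = 32..47 and keep those with exactly 5 one-bits:
r=32=100000 popcount=1 -> skip
r=33=100001 popcount=2 -> skip
r=34=100010 popcount=2 -> skip
r=35=100011 popcount=3 -> skip
r=36=100100 popcount=2 -> skip
r=37=100101 popcount=3 -> skip
r=38=100110 popcount=3 -> skip
r=39=100111 popcount=4 -> skip
r=40=101000 popcount=2 -> skip
r=41=101001 popcount=3 -> skip
r=42=101010 popcount=3 -> skip
r=43=101011 popcount=4 -> skip
r=44=101100 popcount=3 -> skip
r=45=101101 popcount=4 -> skip
r=46=101110 popcount=4 -> skip
r=47=101111 popcount=5 -> KEEP
Kept rows: 47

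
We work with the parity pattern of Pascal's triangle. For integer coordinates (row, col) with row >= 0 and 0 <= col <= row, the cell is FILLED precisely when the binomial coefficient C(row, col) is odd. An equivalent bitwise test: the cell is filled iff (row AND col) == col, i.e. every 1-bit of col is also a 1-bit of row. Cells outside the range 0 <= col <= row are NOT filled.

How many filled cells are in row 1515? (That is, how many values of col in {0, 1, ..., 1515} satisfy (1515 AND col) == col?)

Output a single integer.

Answer: 256

Derivation:
1515 in binary = 10111101011
popcount(1515) = number of 1-bits in 10111101011 = 8
A col c satisfies (1515 AND c) == c iff every set bit of c is also set in 1515; each of the 8 set bits of 1515 can independently be on or off in c.
count = 2^8 = 256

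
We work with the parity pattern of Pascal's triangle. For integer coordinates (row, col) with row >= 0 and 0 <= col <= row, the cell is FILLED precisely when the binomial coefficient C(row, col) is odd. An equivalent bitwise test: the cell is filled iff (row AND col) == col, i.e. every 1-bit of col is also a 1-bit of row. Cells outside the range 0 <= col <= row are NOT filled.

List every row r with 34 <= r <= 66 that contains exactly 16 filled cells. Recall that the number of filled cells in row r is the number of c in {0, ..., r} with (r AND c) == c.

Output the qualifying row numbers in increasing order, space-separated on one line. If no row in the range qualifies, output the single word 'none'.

Answer: 39 43 45 46 51 53 54 57 58 60

Derivation:
Row r has 2^popcount(r) filled cells, so we need popcount(r) = log2(16) = 4.
Scan r = 34..66 and keep those with exactly 4 one-bits:
r=34=100010 popcount=2 -> skip
r=35=100011 popcount=3 -> skip
r=36=100100 popcount=2 -> skip
r=37=100101 popcount=3 -> skip
r=38=100110 popcount=3 -> skip
r=39=100111 popcount=4 -> KEEP
r=40=101000 popcount=2 -> skip
r=41=101001 popcount=3 -> skip
r=42=101010 popcount=3 -> skip
r=43=101011 popcount=4 -> KEEP
r=44=101100 popcount=3 -> skip
r=45=101101 popcount=4 -> KEEP
r=46=101110 popcount=4 -> KEEP
r=47=101111 popcount=5 -> skip
r=48=110000 popcount=2 -> skip
r=49=110001 popcount=3 -> skip
r=50=110010 popcount=3 -> skip
r=51=110011 popcount=4 -> KEEP
r=52=110100 popcount=3 -> skip
r=53=110101 popcount=4 -> KEEP
r=54=110110 popcount=4 -> KEEP
r=55=110111 popcount=5 -> skip
r=56=111000 popcount=3 -> skip
r=57=111001 popcount=4 -> KEEP
r=58=111010 popcount=4 -> KEEP
r=59=111011 popcount=5 -> skip
r=60=111100 popcount=4 -> KEEP
r=61=111101 popcount=5 -> skip
r=62=111110 popcount=5 -> skip
r=63=111111 popcount=6 -> skip
r=64=1000000 popcount=1 -> skip
r=65=1000001 popcount=2 -> skip
r=66=1000010 popcount=2 -> skip
Kept rows: 39 43 45 46 51 53 54 57 58 60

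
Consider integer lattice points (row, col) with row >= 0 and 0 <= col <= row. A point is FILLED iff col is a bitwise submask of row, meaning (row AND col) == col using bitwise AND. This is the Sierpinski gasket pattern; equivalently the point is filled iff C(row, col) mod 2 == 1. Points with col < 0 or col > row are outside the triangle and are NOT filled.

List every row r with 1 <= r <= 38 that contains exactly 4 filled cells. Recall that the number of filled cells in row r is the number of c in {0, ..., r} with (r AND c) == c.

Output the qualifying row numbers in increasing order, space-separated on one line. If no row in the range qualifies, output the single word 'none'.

Answer: 3 5 6 9 10 12 17 18 20 24 33 34 36

Derivation:
Row r has 2^popcount(r) filled cells, so we need popcount(r) = log2(4) = 2.
Scan r = 1..38 and keep those with exactly 2 one-bits:
r=1=1 popcount=1 -> skip
r=2=10 popcount=1 -> skip
r=3=11 popcount=2 -> KEEP
r=4=100 popcount=1 -> skip
r=5=101 popcount=2 -> KEEP
r=6=110 popcount=2 -> KEEP
r=7=111 popcount=3 -> skip
r=8=1000 popcount=1 -> skip
r=9=1001 popcount=2 -> KEEP
r=10=1010 popcount=2 -> KEEP
r=11=1011 popcount=3 -> skip
r=12=1100 popcount=2 -> KEEP
r=13=1101 popcount=3 -> skip
r=14=1110 popcount=3 -> skip
r=15=1111 popcount=4 -> skip
r=16=10000 popcount=1 -> skip
r=17=10001 popcount=2 -> KEEP
r=18=10010 popcount=2 -> KEEP
r=19=10011 popcount=3 -> skip
r=20=10100 popcount=2 -> KEEP
r=21=10101 popcount=3 -> skip
r=22=10110 popcount=3 -> skip
r=23=10111 popcount=4 -> skip
r=24=11000 popcount=2 -> KEEP
r=25=11001 popcount=3 -> skip
r=26=11010 popcount=3 -> skip
r=27=11011 popcount=4 -> skip
r=28=11100 popcount=3 -> skip
r=29=11101 popcount=4 -> skip
r=30=11110 popcount=4 -> skip
r=31=11111 popcount=5 -> skip
r=32=100000 popcount=1 -> skip
r=33=100001 popcount=2 -> KEEP
r=34=100010 popcount=2 -> KEEP
r=35=100011 popcount=3 -> skip
r=36=100100 popcount=2 -> KEEP
r=37=100101 popcount=3 -> skip
r=38=100110 popcount=3 -> skip
Kept rows: 3 5 6 9 10 12 17 18 20 24 33 34 36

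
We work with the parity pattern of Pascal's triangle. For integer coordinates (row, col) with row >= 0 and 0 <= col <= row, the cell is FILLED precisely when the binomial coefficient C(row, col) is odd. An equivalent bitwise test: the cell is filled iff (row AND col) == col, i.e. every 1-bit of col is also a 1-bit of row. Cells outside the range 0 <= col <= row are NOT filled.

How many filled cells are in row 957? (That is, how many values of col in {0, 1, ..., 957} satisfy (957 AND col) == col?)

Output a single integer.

957 in binary = 1110111101
popcount(957) = number of 1-bits in 1110111101 = 8
A col c satisfies (957 AND c) == c iff every set bit of c is also set in 957; each of the 8 set bits of 957 can independently be on or off in c.
count = 2^8 = 256

Answer: 256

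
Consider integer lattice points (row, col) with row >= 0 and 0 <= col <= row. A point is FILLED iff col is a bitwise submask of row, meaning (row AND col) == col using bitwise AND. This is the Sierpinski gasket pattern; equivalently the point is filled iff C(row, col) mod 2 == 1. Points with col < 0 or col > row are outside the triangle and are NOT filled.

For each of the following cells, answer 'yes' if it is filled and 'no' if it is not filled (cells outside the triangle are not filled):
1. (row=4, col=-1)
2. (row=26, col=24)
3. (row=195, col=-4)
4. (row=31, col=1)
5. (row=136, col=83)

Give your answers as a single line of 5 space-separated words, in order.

(4,-1): col outside [0, 4] -> not filled
(26,24): row=0b11010, col=0b11000, row AND col = 0b11000 = 24; 24 == 24 -> filled
(195,-4): col outside [0, 195] -> not filled
(31,1): row=0b11111, col=0b1, row AND col = 0b1 = 1; 1 == 1 -> filled
(136,83): row=0b10001000, col=0b1010011, row AND col = 0b0 = 0; 0 != 83 -> empty

Answer: no yes no yes no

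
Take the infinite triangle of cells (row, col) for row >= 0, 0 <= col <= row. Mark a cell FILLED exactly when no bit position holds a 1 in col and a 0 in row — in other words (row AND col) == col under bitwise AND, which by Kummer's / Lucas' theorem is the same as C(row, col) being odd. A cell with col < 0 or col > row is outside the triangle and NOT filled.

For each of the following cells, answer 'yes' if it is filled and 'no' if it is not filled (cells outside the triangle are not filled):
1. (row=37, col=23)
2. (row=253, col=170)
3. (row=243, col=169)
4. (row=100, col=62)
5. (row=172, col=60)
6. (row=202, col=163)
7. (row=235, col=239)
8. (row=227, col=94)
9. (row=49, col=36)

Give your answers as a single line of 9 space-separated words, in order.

(37,23): row=0b100101, col=0b10111, row AND col = 0b101 = 5; 5 != 23 -> empty
(253,170): row=0b11111101, col=0b10101010, row AND col = 0b10101000 = 168; 168 != 170 -> empty
(243,169): row=0b11110011, col=0b10101001, row AND col = 0b10100001 = 161; 161 != 169 -> empty
(100,62): row=0b1100100, col=0b111110, row AND col = 0b100100 = 36; 36 != 62 -> empty
(172,60): row=0b10101100, col=0b111100, row AND col = 0b101100 = 44; 44 != 60 -> empty
(202,163): row=0b11001010, col=0b10100011, row AND col = 0b10000010 = 130; 130 != 163 -> empty
(235,239): col outside [0, 235] -> not filled
(227,94): row=0b11100011, col=0b1011110, row AND col = 0b1000010 = 66; 66 != 94 -> empty
(49,36): row=0b110001, col=0b100100, row AND col = 0b100000 = 32; 32 != 36 -> empty

Answer: no no no no no no no no no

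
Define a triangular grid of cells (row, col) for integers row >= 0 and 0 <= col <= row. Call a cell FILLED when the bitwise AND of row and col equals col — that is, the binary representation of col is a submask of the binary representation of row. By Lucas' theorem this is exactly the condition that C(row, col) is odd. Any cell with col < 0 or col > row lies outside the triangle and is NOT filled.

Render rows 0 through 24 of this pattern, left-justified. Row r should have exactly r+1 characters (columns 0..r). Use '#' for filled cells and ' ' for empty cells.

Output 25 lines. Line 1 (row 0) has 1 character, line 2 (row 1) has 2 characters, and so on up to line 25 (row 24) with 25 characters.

Answer: #
##
# #
####
#   #
##  ##
# # # #
########
#       #
##      ##
# #     # #
####    ####
#   #   #   #
##  ##  ##  ##
# # # # # # # #
################
#               #
##              ##
# #             # #
####            ####
#   #           #   #
##  ##          ##  ##
# # # #         # # # #
########        ########
#       #       #       #

Derivation:
r0=0: #
r1=1: ##
r2=10: # #
r3=11: ####
r4=100: #   #
r5=101: ##  ##
r6=110: # # # #
r7=111: ########
r8=1000: #       #
r9=1001: ##      ##
r10=1010: # #     # #
r11=1011: ####    ####
r12=1100: #   #   #   #
r13=1101: ##  ##  ##  ##
r14=1110: # # # # # # # #
r15=1111: ################
r16=10000: #               #
r17=10001: ##              ##
r18=10010: # #             # #
r19=10011: ####            ####
r20=10100: #   #           #   #
r21=10101: ##  ##          ##  ##
r22=10110: # # # #         # # # #
r23=10111: ########        ########
r24=11000: #       #       #       #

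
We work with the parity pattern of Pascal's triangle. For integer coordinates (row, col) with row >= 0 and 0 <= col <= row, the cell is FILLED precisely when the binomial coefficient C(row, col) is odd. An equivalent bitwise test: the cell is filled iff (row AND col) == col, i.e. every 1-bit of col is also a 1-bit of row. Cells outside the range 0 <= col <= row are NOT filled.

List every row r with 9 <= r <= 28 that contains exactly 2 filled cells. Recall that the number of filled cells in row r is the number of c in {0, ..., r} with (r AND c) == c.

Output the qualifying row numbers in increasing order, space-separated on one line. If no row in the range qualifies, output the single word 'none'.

Answer: 16

Derivation:
Row r has 2^popcount(r) filled cells, so we need popcount(r) = log2(2) = 1.
Scan r = 9..28 and keep those with exactly 1 one-bits:
r=9=1001 popcount=2 -> skip
r=10=1010 popcount=2 -> skip
r=11=1011 popcount=3 -> skip
r=12=1100 popcount=2 -> skip
r=13=1101 popcount=3 -> skip
r=14=1110 popcount=3 -> skip
r=15=1111 popcount=4 -> skip
r=16=10000 popcount=1 -> KEEP
r=17=10001 popcount=2 -> skip
r=18=10010 popcount=2 -> skip
r=19=10011 popcount=3 -> skip
r=20=10100 popcount=2 -> skip
r=21=10101 popcount=3 -> skip
r=22=10110 popcount=3 -> skip
r=23=10111 popcount=4 -> skip
r=24=11000 popcount=2 -> skip
r=25=11001 popcount=3 -> skip
r=26=11010 popcount=3 -> skip
r=27=11011 popcount=4 -> skip
r=28=11100 popcount=3 -> skip
Kept rows: 16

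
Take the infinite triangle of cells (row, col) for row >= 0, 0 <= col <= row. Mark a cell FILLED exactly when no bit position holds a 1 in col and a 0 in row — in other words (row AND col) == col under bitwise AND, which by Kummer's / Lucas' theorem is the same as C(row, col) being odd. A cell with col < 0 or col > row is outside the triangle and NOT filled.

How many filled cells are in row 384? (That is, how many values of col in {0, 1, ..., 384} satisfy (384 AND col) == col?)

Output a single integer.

Answer: 4

Derivation:
384 in binary = 110000000
popcount(384) = number of 1-bits in 110000000 = 2
A col c satisfies (384 AND c) == c iff every set bit of c is also set in 384; each of the 2 set bits of 384 can independently be on or off in c.
count = 2^2 = 4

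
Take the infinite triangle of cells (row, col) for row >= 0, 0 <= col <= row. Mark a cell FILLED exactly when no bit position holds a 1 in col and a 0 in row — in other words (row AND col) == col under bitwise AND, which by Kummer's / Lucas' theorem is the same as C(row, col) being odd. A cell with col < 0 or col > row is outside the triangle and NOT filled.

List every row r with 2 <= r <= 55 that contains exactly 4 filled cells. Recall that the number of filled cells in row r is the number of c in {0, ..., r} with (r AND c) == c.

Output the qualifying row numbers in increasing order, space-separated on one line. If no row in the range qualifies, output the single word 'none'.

Answer: 3 5 6 9 10 12 17 18 20 24 33 34 36 40 48

Derivation:
Row r has 2^popcount(r) filled cells, so we need popcount(r) = log2(4) = 2.
Scan r = 2..55 and keep those with exactly 2 one-bits:
r=2=10 popcount=1 -> skip
r=3=11 popcount=2 -> KEEP
r=4=100 popcount=1 -> skip
r=5=101 popcount=2 -> KEEP
r=6=110 popcount=2 -> KEEP
r=7=111 popcount=3 -> skip
r=8=1000 popcount=1 -> skip
r=9=1001 popcount=2 -> KEEP
r=10=1010 popcount=2 -> KEEP
r=11=1011 popcount=3 -> skip
r=12=1100 popcount=2 -> KEEP
r=13=1101 popcount=3 -> skip
r=14=1110 popcount=3 -> skip
r=15=1111 popcount=4 -> skip
r=16=10000 popcount=1 -> skip
r=17=10001 popcount=2 -> KEEP
r=18=10010 popcount=2 -> KEEP
r=19=10011 popcount=3 -> skip
r=20=10100 popcount=2 -> KEEP
r=21=10101 popcount=3 -> skip
r=22=10110 popcount=3 -> skip
r=23=10111 popcount=4 -> skip
r=24=11000 popcount=2 -> KEEP
r=25=11001 popcount=3 -> skip
r=26=11010 popcount=3 -> skip
r=27=11011 popcount=4 -> skip
r=28=11100 popcount=3 -> skip
r=29=11101 popcount=4 -> skip
r=30=11110 popcount=4 -> skip
r=31=11111 popcount=5 -> skip
r=32=100000 popcount=1 -> skip
r=33=100001 popcount=2 -> KEEP
r=34=100010 popcount=2 -> KEEP
r=35=100011 popcount=3 -> skip
r=36=100100 popcount=2 -> KEEP
r=37=100101 popcount=3 -> skip
r=38=100110 popcount=3 -> skip
r=39=100111 popcount=4 -> skip
r=40=101000 popcount=2 -> KEEP
r=41=101001 popcount=3 -> skip
r=42=101010 popcount=3 -> skip
r=43=101011 popcount=4 -> skip
r=44=101100 popcount=3 -> skip
r=45=101101 popcount=4 -> skip
r=46=101110 popcount=4 -> skip
r=47=101111 popcount=5 -> skip
r=48=110000 popcount=2 -> KEEP
r=49=110001 popcount=3 -> skip
r=50=110010 popcount=3 -> skip
r=51=110011 popcount=4 -> skip
r=52=110100 popcount=3 -> skip
r=53=110101 popcount=4 -> skip
r=54=110110 popcount=4 -> skip
r=55=110111 popcount=5 -> skip
Kept rows: 3 5 6 9 10 12 17 18 20 24 33 34 36 40 48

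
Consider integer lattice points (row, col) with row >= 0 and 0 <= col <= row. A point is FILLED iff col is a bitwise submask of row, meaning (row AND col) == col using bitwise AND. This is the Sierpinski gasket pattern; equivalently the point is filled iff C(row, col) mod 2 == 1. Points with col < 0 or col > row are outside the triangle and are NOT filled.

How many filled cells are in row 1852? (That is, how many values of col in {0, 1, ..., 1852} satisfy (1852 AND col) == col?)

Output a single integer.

Answer: 128

Derivation:
1852 in binary = 11100111100
popcount(1852) = number of 1-bits in 11100111100 = 7
A col c satisfies (1852 AND c) == c iff every set bit of c is also set in 1852; each of the 7 set bits of 1852 can independently be on or off in c.
count = 2^7 = 128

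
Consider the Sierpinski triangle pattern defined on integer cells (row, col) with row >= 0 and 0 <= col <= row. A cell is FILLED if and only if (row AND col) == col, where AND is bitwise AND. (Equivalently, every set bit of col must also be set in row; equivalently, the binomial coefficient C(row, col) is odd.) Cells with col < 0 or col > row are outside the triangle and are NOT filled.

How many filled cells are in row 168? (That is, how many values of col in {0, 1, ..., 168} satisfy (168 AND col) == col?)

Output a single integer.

168 in binary = 10101000
popcount(168) = number of 1-bits in 10101000 = 3
A col c satisfies (168 AND c) == c iff every set bit of c is also set in 168; each of the 3 set bits of 168 can independently be on or off in c.
count = 2^3 = 8

Answer: 8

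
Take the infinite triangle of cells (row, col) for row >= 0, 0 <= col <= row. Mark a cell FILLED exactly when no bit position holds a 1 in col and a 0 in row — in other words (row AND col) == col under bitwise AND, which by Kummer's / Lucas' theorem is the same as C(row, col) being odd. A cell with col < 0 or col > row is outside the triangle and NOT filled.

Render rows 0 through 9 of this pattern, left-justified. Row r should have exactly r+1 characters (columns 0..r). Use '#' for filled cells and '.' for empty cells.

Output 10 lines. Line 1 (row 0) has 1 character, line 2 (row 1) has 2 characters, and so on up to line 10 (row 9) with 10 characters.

r0=0: #
r1=1: ##
r2=10: #.#
r3=11: ####
r4=100: #...#
r5=101: ##..##
r6=110: #.#.#.#
r7=111: ########
r8=1000: #.......#
r9=1001: ##......##

Answer: #
##
#.#
####
#...#
##..##
#.#.#.#
########
#.......#
##......##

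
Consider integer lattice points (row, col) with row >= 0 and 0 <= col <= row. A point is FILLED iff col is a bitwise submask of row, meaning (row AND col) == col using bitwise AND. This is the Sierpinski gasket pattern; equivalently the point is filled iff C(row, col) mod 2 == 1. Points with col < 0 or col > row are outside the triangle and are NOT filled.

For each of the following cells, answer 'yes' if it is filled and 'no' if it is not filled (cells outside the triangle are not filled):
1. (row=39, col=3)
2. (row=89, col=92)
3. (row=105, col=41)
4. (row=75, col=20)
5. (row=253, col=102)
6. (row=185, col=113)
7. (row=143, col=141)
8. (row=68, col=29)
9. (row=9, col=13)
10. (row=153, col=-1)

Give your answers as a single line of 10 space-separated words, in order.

Answer: yes no yes no no no yes no no no

Derivation:
(39,3): row=0b100111, col=0b11, row AND col = 0b11 = 3; 3 == 3 -> filled
(89,92): col outside [0, 89] -> not filled
(105,41): row=0b1101001, col=0b101001, row AND col = 0b101001 = 41; 41 == 41 -> filled
(75,20): row=0b1001011, col=0b10100, row AND col = 0b0 = 0; 0 != 20 -> empty
(253,102): row=0b11111101, col=0b1100110, row AND col = 0b1100100 = 100; 100 != 102 -> empty
(185,113): row=0b10111001, col=0b1110001, row AND col = 0b110001 = 49; 49 != 113 -> empty
(143,141): row=0b10001111, col=0b10001101, row AND col = 0b10001101 = 141; 141 == 141 -> filled
(68,29): row=0b1000100, col=0b11101, row AND col = 0b100 = 4; 4 != 29 -> empty
(9,13): col outside [0, 9] -> not filled
(153,-1): col outside [0, 153] -> not filled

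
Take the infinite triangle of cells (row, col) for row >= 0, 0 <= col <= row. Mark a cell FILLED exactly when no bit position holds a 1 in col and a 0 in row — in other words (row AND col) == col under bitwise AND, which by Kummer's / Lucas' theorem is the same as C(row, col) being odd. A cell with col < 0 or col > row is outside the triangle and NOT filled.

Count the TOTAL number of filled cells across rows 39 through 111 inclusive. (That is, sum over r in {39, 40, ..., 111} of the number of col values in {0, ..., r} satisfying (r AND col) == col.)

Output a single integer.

Answer: 1258

Derivation:
r39=100111 pc4: +16 =16
r40=101000 pc2: +4 =20
r41=101001 pc3: +8 =28
r42=101010 pc3: +8 =36
r43=101011 pc4: +16 =52
r44=101100 pc3: +8 =60
r45=101101 pc4: +16 =76
r46=101110 pc4: +16 =92
r47=101111 pc5: +32 =124
r48=110000 pc2: +4 =128
r49=110001 pc3: +8 =136
r50=110010 pc3: +8 =144
r51=110011 pc4: +16 =160
r52=110100 pc3: +8 =168
r53=110101 pc4: +16 =184
r54=110110 pc4: +16 =200
r55=110111 pc5: +32 =232
r56=111000 pc3: +8 =240
r57=111001 pc4: +16 =256
r58=111010 pc4: +16 =272
r59=111011 pc5: +32 =304
r60=111100 pc4: +16 =320
r61=111101 pc5: +32 =352
r62=111110 pc5: +32 =384
r63=111111 pc6: +64 =448
r64=1000000 pc1: +2 =450
r65=1000001 pc2: +4 =454
r66=1000010 pc2: +4 =458
r67=1000011 pc3: +8 =466
r68=1000100 pc2: +4 =470
r69=1000101 pc3: +8 =478
r70=1000110 pc3: +8 =486
r71=1000111 pc4: +16 =502
r72=1001000 pc2: +4 =506
r73=1001001 pc3: +8 =514
r74=1001010 pc3: +8 =522
r75=1001011 pc4: +16 =538
r76=1001100 pc3: +8 =546
r77=1001101 pc4: +16 =562
r78=1001110 pc4: +16 =578
r79=1001111 pc5: +32 =610
r80=1010000 pc2: +4 =614
r81=1010001 pc3: +8 =622
r82=1010010 pc3: +8 =630
r83=1010011 pc4: +16 =646
r84=1010100 pc3: +8 =654
r85=1010101 pc4: +16 =670
r86=1010110 pc4: +16 =686
r87=1010111 pc5: +32 =718
r88=1011000 pc3: +8 =726
r89=1011001 pc4: +16 =742
r90=1011010 pc4: +16 =758
r91=1011011 pc5: +32 =790
r92=1011100 pc4: +16 =806
r93=1011101 pc5: +32 =838
r94=1011110 pc5: +32 =870
r95=1011111 pc6: +64 =934
r96=1100000 pc2: +4 =938
r97=1100001 pc3: +8 =946
r98=1100010 pc3: +8 =954
r99=1100011 pc4: +16 =970
r100=1100100 pc3: +8 =978
r101=1100101 pc4: +16 =994
r102=1100110 pc4: +16 =1010
r103=1100111 pc5: +32 =1042
r104=1101000 pc3: +8 =1050
r105=1101001 pc4: +16 =1066
r106=1101010 pc4: +16 =1082
r107=1101011 pc5: +32 =1114
r108=1101100 pc4: +16 =1130
r109=1101101 pc5: +32 =1162
r110=1101110 pc5: +32 =1194
r111=1101111 pc6: +64 =1258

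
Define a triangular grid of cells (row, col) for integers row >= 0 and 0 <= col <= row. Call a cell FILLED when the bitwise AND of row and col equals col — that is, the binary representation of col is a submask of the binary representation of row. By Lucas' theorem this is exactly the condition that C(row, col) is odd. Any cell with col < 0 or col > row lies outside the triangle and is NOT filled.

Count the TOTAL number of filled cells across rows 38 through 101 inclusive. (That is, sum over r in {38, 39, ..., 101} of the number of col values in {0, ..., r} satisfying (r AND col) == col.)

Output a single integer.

r38=100110 pc3: +8 =8
r39=100111 pc4: +16 =24
r40=101000 pc2: +4 =28
r41=101001 pc3: +8 =36
r42=101010 pc3: +8 =44
r43=101011 pc4: +16 =60
r44=101100 pc3: +8 =68
r45=101101 pc4: +16 =84
r46=101110 pc4: +16 =100
r47=101111 pc5: +32 =132
r48=110000 pc2: +4 =136
r49=110001 pc3: +8 =144
r50=110010 pc3: +8 =152
r51=110011 pc4: +16 =168
r52=110100 pc3: +8 =176
r53=110101 pc4: +16 =192
r54=110110 pc4: +16 =208
r55=110111 pc5: +32 =240
r56=111000 pc3: +8 =248
r57=111001 pc4: +16 =264
r58=111010 pc4: +16 =280
r59=111011 pc5: +32 =312
r60=111100 pc4: +16 =328
r61=111101 pc5: +32 =360
r62=111110 pc5: +32 =392
r63=111111 pc6: +64 =456
r64=1000000 pc1: +2 =458
r65=1000001 pc2: +4 =462
r66=1000010 pc2: +4 =466
r67=1000011 pc3: +8 =474
r68=1000100 pc2: +4 =478
r69=1000101 pc3: +8 =486
r70=1000110 pc3: +8 =494
r71=1000111 pc4: +16 =510
r72=1001000 pc2: +4 =514
r73=1001001 pc3: +8 =522
r74=1001010 pc3: +8 =530
r75=1001011 pc4: +16 =546
r76=1001100 pc3: +8 =554
r77=1001101 pc4: +16 =570
r78=1001110 pc4: +16 =586
r79=1001111 pc5: +32 =618
r80=1010000 pc2: +4 =622
r81=1010001 pc3: +8 =630
r82=1010010 pc3: +8 =638
r83=1010011 pc4: +16 =654
r84=1010100 pc3: +8 =662
r85=1010101 pc4: +16 =678
r86=1010110 pc4: +16 =694
r87=1010111 pc5: +32 =726
r88=1011000 pc3: +8 =734
r89=1011001 pc4: +16 =750
r90=1011010 pc4: +16 =766
r91=1011011 pc5: +32 =798
r92=1011100 pc4: +16 =814
r93=1011101 pc5: +32 =846
r94=1011110 pc5: +32 =878
r95=1011111 pc6: +64 =942
r96=1100000 pc2: +4 =946
r97=1100001 pc3: +8 =954
r98=1100010 pc3: +8 =962
r99=1100011 pc4: +16 =978
r100=1100100 pc3: +8 =986
r101=1100101 pc4: +16 =1002

Answer: 1002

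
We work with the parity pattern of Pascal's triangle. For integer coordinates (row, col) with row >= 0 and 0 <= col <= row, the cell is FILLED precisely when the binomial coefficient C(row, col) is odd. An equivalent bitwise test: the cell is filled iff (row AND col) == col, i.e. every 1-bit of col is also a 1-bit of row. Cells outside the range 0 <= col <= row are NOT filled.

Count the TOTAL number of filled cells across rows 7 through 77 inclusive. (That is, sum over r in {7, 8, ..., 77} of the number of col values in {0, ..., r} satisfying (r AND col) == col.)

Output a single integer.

Answer: 824

Derivation:
r7=111 pc3: +8 =8
r8=1000 pc1: +2 =10
r9=1001 pc2: +4 =14
r10=1010 pc2: +4 =18
r11=1011 pc3: +8 =26
r12=1100 pc2: +4 =30
r13=1101 pc3: +8 =38
r14=1110 pc3: +8 =46
r15=1111 pc4: +16 =62
r16=10000 pc1: +2 =64
r17=10001 pc2: +4 =68
r18=10010 pc2: +4 =72
r19=10011 pc3: +8 =80
r20=10100 pc2: +4 =84
r21=10101 pc3: +8 =92
r22=10110 pc3: +8 =100
r23=10111 pc4: +16 =116
r24=11000 pc2: +4 =120
r25=11001 pc3: +8 =128
r26=11010 pc3: +8 =136
r27=11011 pc4: +16 =152
r28=11100 pc3: +8 =160
r29=11101 pc4: +16 =176
r30=11110 pc4: +16 =192
r31=11111 pc5: +32 =224
r32=100000 pc1: +2 =226
r33=100001 pc2: +4 =230
r34=100010 pc2: +4 =234
r35=100011 pc3: +8 =242
r36=100100 pc2: +4 =246
r37=100101 pc3: +8 =254
r38=100110 pc3: +8 =262
r39=100111 pc4: +16 =278
r40=101000 pc2: +4 =282
r41=101001 pc3: +8 =290
r42=101010 pc3: +8 =298
r43=101011 pc4: +16 =314
r44=101100 pc3: +8 =322
r45=101101 pc4: +16 =338
r46=101110 pc4: +16 =354
r47=101111 pc5: +32 =386
r48=110000 pc2: +4 =390
r49=110001 pc3: +8 =398
r50=110010 pc3: +8 =406
r51=110011 pc4: +16 =422
r52=110100 pc3: +8 =430
r53=110101 pc4: +16 =446
r54=110110 pc4: +16 =462
r55=110111 pc5: +32 =494
r56=111000 pc3: +8 =502
r57=111001 pc4: +16 =518
r58=111010 pc4: +16 =534
r59=111011 pc5: +32 =566
r60=111100 pc4: +16 =582
r61=111101 pc5: +32 =614
r62=111110 pc5: +32 =646
r63=111111 pc6: +64 =710
r64=1000000 pc1: +2 =712
r65=1000001 pc2: +4 =716
r66=1000010 pc2: +4 =720
r67=1000011 pc3: +8 =728
r68=1000100 pc2: +4 =732
r69=1000101 pc3: +8 =740
r70=1000110 pc3: +8 =748
r71=1000111 pc4: +16 =764
r72=1001000 pc2: +4 =768
r73=1001001 pc3: +8 =776
r74=1001010 pc3: +8 =784
r75=1001011 pc4: +16 =800
r76=1001100 pc3: +8 =808
r77=1001101 pc4: +16 =824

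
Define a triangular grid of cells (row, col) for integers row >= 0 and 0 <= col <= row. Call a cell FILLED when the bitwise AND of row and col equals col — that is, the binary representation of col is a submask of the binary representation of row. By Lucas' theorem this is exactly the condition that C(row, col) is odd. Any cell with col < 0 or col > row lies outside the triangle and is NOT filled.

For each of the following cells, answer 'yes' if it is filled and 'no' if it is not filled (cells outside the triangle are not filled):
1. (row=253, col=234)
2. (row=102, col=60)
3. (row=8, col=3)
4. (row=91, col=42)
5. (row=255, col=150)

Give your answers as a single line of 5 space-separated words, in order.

(253,234): row=0b11111101, col=0b11101010, row AND col = 0b11101000 = 232; 232 != 234 -> empty
(102,60): row=0b1100110, col=0b111100, row AND col = 0b100100 = 36; 36 != 60 -> empty
(8,3): row=0b1000, col=0b11, row AND col = 0b0 = 0; 0 != 3 -> empty
(91,42): row=0b1011011, col=0b101010, row AND col = 0b1010 = 10; 10 != 42 -> empty
(255,150): row=0b11111111, col=0b10010110, row AND col = 0b10010110 = 150; 150 == 150 -> filled

Answer: no no no no yes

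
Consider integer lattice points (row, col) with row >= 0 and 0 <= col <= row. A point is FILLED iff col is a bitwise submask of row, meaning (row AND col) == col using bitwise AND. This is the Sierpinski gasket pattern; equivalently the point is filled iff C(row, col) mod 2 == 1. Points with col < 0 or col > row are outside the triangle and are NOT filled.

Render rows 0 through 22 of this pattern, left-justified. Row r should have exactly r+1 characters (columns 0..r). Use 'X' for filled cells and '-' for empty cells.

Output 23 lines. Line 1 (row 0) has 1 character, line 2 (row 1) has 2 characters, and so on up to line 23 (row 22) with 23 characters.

r0=0: X
r1=1: XX
r2=10: X-X
r3=11: XXXX
r4=100: X---X
r5=101: XX--XX
r6=110: X-X-X-X
r7=111: XXXXXXXX
r8=1000: X-------X
r9=1001: XX------XX
r10=1010: X-X-----X-X
r11=1011: XXXX----XXXX
r12=1100: X---X---X---X
r13=1101: XX--XX--XX--XX
r14=1110: X-X-X-X-X-X-X-X
r15=1111: XXXXXXXXXXXXXXXX
r16=10000: X---------------X
r17=10001: XX--------------XX
r18=10010: X-X-------------X-X
r19=10011: XXXX------------XXXX
r20=10100: X---X-----------X---X
r21=10101: XX--XX----------XX--XX
r22=10110: X-X-X-X---------X-X-X-X

Answer: X
XX
X-X
XXXX
X---X
XX--XX
X-X-X-X
XXXXXXXX
X-------X
XX------XX
X-X-----X-X
XXXX----XXXX
X---X---X---X
XX--XX--XX--XX
X-X-X-X-X-X-X-X
XXXXXXXXXXXXXXXX
X---------------X
XX--------------XX
X-X-------------X-X
XXXX------------XXXX
X---X-----------X---X
XX--XX----------XX--XX
X-X-X-X---------X-X-X-X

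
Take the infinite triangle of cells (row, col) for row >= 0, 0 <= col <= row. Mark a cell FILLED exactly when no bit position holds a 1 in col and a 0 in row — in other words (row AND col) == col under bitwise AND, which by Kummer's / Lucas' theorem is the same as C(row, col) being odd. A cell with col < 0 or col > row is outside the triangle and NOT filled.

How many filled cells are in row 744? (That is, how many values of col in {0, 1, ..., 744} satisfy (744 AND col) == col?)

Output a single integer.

Answer: 32

Derivation:
744 in binary = 1011101000
popcount(744) = number of 1-bits in 1011101000 = 5
A col c satisfies (744 AND c) == c iff every set bit of c is also set in 744; each of the 5 set bits of 744 can independently be on or off in c.
count = 2^5 = 32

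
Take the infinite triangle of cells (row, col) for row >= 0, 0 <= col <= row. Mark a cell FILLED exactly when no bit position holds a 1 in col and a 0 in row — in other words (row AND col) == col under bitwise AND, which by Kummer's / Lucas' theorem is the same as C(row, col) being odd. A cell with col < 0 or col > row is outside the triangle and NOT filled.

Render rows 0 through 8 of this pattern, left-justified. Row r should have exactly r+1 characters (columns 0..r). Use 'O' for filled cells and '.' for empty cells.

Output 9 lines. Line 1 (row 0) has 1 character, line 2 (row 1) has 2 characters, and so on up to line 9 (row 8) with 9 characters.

Answer: O
OO
O.O
OOOO
O...O
OO..OO
O.O.O.O
OOOOOOOO
O.......O

Derivation:
r0=0: O
r1=1: OO
r2=10: O.O
r3=11: OOOO
r4=100: O...O
r5=101: OO..OO
r6=110: O.O.O.O
r7=111: OOOOOOOO
r8=1000: O.......O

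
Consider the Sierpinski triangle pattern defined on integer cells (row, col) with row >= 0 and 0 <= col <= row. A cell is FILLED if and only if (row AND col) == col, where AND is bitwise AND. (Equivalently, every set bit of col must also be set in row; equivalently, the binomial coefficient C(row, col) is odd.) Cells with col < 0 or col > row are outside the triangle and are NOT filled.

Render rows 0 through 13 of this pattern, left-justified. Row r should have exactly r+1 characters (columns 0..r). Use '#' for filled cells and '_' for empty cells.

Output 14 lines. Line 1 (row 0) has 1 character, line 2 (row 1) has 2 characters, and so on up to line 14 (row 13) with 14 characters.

Answer: #
##
#_#
####
#___#
##__##
#_#_#_#
########
#_______#
##______##
#_#_____#_#
####____####
#___#___#___#
##__##__##__##

Derivation:
r0=0: #
r1=1: ##
r2=10: #_#
r3=11: ####
r4=100: #___#
r5=101: ##__##
r6=110: #_#_#_#
r7=111: ########
r8=1000: #_______#
r9=1001: ##______##
r10=1010: #_#_____#_#
r11=1011: ####____####
r12=1100: #___#___#___#
r13=1101: ##__##__##__##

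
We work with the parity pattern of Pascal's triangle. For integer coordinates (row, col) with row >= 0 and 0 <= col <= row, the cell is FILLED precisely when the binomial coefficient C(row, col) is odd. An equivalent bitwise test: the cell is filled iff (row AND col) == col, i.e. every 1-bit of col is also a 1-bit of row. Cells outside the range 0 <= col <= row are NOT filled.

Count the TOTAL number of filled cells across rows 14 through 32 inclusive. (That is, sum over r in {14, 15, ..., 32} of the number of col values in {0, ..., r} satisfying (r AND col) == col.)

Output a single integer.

r14=1110 pc3: +8 =8
r15=1111 pc4: +16 =24
r16=10000 pc1: +2 =26
r17=10001 pc2: +4 =30
r18=10010 pc2: +4 =34
r19=10011 pc3: +8 =42
r20=10100 pc2: +4 =46
r21=10101 pc3: +8 =54
r22=10110 pc3: +8 =62
r23=10111 pc4: +16 =78
r24=11000 pc2: +4 =82
r25=11001 pc3: +8 =90
r26=11010 pc3: +8 =98
r27=11011 pc4: +16 =114
r28=11100 pc3: +8 =122
r29=11101 pc4: +16 =138
r30=11110 pc4: +16 =154
r31=11111 pc5: +32 =186
r32=100000 pc1: +2 =188

Answer: 188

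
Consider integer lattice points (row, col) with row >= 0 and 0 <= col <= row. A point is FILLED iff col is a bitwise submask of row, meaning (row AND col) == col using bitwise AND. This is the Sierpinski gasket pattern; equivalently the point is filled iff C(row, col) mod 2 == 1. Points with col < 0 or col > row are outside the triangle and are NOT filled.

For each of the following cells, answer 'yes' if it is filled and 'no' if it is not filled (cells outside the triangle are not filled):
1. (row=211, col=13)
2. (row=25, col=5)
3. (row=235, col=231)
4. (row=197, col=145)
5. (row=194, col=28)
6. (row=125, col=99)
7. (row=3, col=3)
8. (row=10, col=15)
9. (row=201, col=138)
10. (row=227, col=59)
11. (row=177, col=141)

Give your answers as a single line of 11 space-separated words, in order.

(211,13): row=0b11010011, col=0b1101, row AND col = 0b1 = 1; 1 != 13 -> empty
(25,5): row=0b11001, col=0b101, row AND col = 0b1 = 1; 1 != 5 -> empty
(235,231): row=0b11101011, col=0b11100111, row AND col = 0b11100011 = 227; 227 != 231 -> empty
(197,145): row=0b11000101, col=0b10010001, row AND col = 0b10000001 = 129; 129 != 145 -> empty
(194,28): row=0b11000010, col=0b11100, row AND col = 0b0 = 0; 0 != 28 -> empty
(125,99): row=0b1111101, col=0b1100011, row AND col = 0b1100001 = 97; 97 != 99 -> empty
(3,3): row=0b11, col=0b11, row AND col = 0b11 = 3; 3 == 3 -> filled
(10,15): col outside [0, 10] -> not filled
(201,138): row=0b11001001, col=0b10001010, row AND col = 0b10001000 = 136; 136 != 138 -> empty
(227,59): row=0b11100011, col=0b111011, row AND col = 0b100011 = 35; 35 != 59 -> empty
(177,141): row=0b10110001, col=0b10001101, row AND col = 0b10000001 = 129; 129 != 141 -> empty

Answer: no no no no no no yes no no no no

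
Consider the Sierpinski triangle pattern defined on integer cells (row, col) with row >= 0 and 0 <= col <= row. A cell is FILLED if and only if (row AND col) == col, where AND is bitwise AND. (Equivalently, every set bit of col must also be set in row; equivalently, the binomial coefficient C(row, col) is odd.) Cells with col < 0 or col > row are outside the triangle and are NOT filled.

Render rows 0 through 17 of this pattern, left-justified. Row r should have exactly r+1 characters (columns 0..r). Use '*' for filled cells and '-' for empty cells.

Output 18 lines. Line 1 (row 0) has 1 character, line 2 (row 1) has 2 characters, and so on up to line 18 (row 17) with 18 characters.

r0=0: *
r1=1: **
r2=10: *-*
r3=11: ****
r4=100: *---*
r5=101: **--**
r6=110: *-*-*-*
r7=111: ********
r8=1000: *-------*
r9=1001: **------**
r10=1010: *-*-----*-*
r11=1011: ****----****
r12=1100: *---*---*---*
r13=1101: **--**--**--**
r14=1110: *-*-*-*-*-*-*-*
r15=1111: ****************
r16=10000: *---------------*
r17=10001: **--------------**

Answer: *
**
*-*
****
*---*
**--**
*-*-*-*
********
*-------*
**------**
*-*-----*-*
****----****
*---*---*---*
**--**--**--**
*-*-*-*-*-*-*-*
****************
*---------------*
**--------------**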